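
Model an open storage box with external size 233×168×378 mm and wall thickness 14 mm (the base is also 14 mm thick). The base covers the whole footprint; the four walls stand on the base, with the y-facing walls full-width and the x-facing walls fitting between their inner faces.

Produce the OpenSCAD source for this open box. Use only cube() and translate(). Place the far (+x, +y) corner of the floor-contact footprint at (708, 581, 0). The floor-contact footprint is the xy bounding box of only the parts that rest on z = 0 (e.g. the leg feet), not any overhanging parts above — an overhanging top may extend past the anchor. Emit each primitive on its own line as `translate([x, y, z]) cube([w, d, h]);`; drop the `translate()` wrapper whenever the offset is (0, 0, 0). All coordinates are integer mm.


translate([475, 413, 0]) cube([233, 168, 14]);
translate([475, 413, 14]) cube([233, 14, 364]);
translate([475, 567, 14]) cube([233, 14, 364]);
translate([475, 427, 14]) cube([14, 140, 364]);
translate([694, 427, 14]) cube([14, 140, 364]);


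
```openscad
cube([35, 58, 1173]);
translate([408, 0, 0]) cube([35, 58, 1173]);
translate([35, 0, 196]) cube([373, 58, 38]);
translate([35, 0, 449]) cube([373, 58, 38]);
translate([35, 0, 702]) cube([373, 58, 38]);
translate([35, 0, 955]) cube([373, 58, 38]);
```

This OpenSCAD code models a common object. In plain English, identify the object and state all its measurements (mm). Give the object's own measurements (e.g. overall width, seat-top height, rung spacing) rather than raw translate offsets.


A straight ladder. Two 35×58 mm vertical rails, 1173 mm tall, stand 443 mm apart (outside-to-outside) with their front faces coplanar on the −y side. 4 rungs, each 58 mm deep and 38 mm tall, span between the inner faces of the rails, front faces flush with the rails. The lowest rung's underside is at z = 196 mm and rungs are spaced 253 mm apart (underside to underside).


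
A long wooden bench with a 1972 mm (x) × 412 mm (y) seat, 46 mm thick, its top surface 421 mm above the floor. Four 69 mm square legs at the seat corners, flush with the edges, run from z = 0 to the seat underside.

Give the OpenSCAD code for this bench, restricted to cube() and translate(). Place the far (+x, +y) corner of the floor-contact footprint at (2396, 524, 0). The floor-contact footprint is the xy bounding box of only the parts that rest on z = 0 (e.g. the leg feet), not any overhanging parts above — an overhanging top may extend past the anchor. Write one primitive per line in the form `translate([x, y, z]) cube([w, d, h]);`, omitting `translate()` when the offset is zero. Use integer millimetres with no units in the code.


translate([424, 112, 375]) cube([1972, 412, 46]);
translate([424, 112, 0]) cube([69, 69, 375]);
translate([424, 455, 0]) cube([69, 69, 375]);
translate([2327, 112, 0]) cube([69, 69, 375]);
translate([2327, 455, 0]) cube([69, 69, 375]);


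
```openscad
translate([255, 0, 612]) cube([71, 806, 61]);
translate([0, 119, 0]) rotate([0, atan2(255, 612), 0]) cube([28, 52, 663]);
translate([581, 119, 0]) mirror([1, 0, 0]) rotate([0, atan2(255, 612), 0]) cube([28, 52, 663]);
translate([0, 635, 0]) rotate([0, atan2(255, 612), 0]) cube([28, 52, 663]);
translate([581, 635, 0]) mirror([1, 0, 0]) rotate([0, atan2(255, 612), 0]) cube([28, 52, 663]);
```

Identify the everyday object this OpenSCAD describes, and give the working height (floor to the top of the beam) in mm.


A sawhorse. The overall height is 673 mm.

A beam across two mirrored pairs of raked legs — a sawhorse. The beam's underside is at z = 612 (matching the legs' vertical rise in atan2(255, 612)) and the beam is 61 mm tall, so its top is at 612 + 61 = 673 mm. The raked legs top out at the beam's underside, so that is the highest point.


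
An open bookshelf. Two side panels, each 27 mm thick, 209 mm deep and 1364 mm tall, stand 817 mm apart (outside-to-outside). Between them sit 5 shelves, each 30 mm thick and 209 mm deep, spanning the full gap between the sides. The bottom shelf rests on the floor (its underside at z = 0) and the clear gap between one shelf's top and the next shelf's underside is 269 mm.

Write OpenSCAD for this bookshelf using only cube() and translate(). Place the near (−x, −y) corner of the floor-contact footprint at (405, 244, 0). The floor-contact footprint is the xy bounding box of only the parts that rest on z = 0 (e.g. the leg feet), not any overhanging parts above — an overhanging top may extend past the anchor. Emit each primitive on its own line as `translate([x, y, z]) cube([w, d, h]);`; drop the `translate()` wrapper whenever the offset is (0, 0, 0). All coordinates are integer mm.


translate([405, 244, 0]) cube([27, 209, 1364]);
translate([1195, 244, 0]) cube([27, 209, 1364]);
translate([432, 244, 0]) cube([763, 209, 30]);
translate([432, 244, 299]) cube([763, 209, 30]);
translate([432, 244, 598]) cube([763, 209, 30]);
translate([432, 244, 897]) cube([763, 209, 30]);
translate([432, 244, 1196]) cube([763, 209, 30]);


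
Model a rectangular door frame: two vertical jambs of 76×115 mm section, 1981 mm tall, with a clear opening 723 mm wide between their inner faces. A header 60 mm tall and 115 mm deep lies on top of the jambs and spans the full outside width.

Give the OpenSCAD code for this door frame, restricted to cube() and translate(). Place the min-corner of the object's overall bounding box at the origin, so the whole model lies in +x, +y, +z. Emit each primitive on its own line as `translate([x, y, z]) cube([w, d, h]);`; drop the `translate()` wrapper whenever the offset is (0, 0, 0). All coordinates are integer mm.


cube([76, 115, 1981]);
translate([799, 0, 0]) cube([76, 115, 1981]);
translate([0, 0, 1981]) cube([875, 115, 60]);


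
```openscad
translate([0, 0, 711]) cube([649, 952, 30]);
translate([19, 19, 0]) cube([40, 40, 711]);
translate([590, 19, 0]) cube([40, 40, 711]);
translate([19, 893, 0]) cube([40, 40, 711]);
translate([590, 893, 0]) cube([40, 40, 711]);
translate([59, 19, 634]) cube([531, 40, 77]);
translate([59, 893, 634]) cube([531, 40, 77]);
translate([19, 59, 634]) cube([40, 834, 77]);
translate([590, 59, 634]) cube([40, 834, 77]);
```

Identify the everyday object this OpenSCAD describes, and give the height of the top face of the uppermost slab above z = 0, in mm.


A table. The table height is 741 mm.

A 649×952×30 slab sits at z = 711 on four 40 mm square posts — a table. The top surface is at 711 + 30 = 741 mm.


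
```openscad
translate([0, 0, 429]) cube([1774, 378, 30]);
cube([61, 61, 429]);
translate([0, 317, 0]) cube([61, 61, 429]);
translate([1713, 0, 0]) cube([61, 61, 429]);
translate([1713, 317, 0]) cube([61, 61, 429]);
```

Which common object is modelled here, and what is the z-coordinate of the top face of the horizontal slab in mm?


A bench. The seat-top height is 459 mm.

A long slab on four corner posts — a bench. The slab sits at z = 429 with thickness 30, so the top is 429 + 30 = 459 mm.


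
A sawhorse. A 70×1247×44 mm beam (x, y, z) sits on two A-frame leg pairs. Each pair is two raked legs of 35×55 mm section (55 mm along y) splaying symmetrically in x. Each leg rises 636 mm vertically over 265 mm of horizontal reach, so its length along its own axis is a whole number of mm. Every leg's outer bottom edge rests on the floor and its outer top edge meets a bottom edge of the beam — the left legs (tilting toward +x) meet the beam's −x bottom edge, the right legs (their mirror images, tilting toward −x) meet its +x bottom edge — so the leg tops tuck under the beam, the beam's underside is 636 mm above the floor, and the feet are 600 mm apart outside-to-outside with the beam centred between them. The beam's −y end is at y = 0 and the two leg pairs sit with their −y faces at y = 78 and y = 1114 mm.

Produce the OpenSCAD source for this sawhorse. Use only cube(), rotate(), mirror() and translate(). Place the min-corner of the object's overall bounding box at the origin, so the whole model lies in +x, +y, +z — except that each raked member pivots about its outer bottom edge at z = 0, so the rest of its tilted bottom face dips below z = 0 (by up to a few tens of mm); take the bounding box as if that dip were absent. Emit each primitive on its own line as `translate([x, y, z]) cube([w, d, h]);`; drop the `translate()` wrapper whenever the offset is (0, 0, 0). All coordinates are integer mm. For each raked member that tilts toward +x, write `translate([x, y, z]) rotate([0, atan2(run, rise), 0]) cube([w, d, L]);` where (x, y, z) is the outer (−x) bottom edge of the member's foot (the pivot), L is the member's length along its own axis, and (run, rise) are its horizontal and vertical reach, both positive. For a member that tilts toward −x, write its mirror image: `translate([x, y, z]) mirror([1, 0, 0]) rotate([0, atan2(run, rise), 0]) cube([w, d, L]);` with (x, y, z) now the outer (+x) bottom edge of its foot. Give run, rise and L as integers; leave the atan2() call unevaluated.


translate([265, 0, 636]) cube([70, 1247, 44]);
translate([0, 78, 0]) rotate([0, atan2(265, 636), 0]) cube([35, 55, 689]);
translate([600, 78, 0]) mirror([1, 0, 0]) rotate([0, atan2(265, 636), 0]) cube([35, 55, 689]);
translate([0, 1114, 0]) rotate([0, atan2(265, 636), 0]) cube([35, 55, 689]);
translate([600, 1114, 0]) mirror([1, 0, 0]) rotate([0, atan2(265, 636), 0]) cube([35, 55, 689]);


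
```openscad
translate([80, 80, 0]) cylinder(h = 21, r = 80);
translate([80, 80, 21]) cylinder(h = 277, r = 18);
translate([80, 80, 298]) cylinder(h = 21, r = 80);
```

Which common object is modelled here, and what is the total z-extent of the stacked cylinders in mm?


A spool. The overall height is 319 mm.

Three coaxial cylinders, large–small–large — a spool. Two 21 mm flanges and a 277 mm core give 21 + 277 + 21 = 319 mm.


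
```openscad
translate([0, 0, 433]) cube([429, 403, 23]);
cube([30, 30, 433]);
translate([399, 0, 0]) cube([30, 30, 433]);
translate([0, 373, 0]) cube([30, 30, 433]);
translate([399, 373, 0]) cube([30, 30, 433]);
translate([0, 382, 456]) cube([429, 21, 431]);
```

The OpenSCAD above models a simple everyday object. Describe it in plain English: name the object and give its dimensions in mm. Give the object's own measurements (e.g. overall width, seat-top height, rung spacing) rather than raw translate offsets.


A chair. The seat is a 429×403×23 mm slab with its top at z = 456 mm, on four 30×30 mm corner legs (flush with the seat edges, standing on z = 0). A flat backrest 21 mm thick, 431 mm tall, spans the full seat width and rises from the seat top along its +y edge, rear face flush with the rear of the seat.


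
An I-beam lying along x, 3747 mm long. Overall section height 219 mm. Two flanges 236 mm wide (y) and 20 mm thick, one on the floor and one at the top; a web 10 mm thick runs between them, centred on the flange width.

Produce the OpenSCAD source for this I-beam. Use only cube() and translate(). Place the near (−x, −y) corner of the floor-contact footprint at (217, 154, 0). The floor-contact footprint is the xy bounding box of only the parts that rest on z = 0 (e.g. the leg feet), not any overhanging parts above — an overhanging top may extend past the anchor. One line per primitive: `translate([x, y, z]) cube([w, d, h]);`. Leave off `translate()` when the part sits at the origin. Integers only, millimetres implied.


translate([217, 154, 0]) cube([3747, 236, 20]);
translate([217, 267, 20]) cube([3747, 10, 179]);
translate([217, 154, 199]) cube([3747, 236, 20]);


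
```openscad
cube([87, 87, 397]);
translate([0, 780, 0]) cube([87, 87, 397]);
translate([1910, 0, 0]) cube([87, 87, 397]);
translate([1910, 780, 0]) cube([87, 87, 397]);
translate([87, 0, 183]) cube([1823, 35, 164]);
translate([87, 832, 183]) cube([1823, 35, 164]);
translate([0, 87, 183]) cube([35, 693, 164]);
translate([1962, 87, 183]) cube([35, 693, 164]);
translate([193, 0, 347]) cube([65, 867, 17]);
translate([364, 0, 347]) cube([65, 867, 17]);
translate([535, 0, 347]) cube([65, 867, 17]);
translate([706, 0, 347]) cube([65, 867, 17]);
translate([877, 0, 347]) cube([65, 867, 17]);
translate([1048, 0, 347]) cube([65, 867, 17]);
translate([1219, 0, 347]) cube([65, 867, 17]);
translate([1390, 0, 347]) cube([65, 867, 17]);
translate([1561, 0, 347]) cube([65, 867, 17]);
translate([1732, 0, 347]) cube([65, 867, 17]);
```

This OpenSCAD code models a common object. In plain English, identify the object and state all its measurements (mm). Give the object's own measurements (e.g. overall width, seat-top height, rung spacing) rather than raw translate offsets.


A bed frame 1997 mm long (x) by 867 mm wide (y). Four 87×87 mm corner posts, 397 mm tall, at the corners of the footprint. Four rails of 35 mm thickness and 164 mm height run between adjacent posts with their undersides at z = 183 mm, their outer faces flush with the outside of the frame (the two x-running rails run between the posts' inner faces; the two y-running rails run between the posts' inner faces). 10 slats, each 65 mm wide (x) and 17 mm thick, lie across the top of the two x-running rails, running the full 867 mm width of the frame in y; along x they sit between the end posts with a 106 mm gap after the −x posts and between neighbouring slats, leaving 113 mm before the +x posts.


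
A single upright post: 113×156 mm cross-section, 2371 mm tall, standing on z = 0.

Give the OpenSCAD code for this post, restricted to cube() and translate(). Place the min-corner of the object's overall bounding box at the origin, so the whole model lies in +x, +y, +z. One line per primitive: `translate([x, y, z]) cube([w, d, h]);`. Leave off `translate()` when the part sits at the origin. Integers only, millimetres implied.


cube([113, 156, 2371]);


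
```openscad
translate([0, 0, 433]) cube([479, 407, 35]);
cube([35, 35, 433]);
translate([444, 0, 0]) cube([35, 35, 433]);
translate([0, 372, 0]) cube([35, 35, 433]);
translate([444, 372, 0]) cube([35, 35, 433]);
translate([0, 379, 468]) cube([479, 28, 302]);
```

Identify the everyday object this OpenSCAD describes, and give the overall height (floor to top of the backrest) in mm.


A chair. The overall height is 770 mm.

A slab on four corner posts with a tall panel at the back — a chair. The seat slab sits at z = 433 with thickness 35, and the 302 mm backrest starts at the seat top, so the overall height is 433 + 35 + 302 = 770 mm.


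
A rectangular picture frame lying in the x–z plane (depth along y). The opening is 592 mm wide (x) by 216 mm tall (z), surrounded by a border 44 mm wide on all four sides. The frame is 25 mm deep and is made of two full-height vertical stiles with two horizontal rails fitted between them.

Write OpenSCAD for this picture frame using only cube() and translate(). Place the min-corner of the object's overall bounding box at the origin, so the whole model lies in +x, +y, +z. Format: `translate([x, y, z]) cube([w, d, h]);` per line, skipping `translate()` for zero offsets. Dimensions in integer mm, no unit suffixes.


cube([44, 25, 304]);
translate([636, 0, 0]) cube([44, 25, 304]);
translate([44, 0, 0]) cube([592, 25, 44]);
translate([44, 0, 260]) cube([592, 25, 44]);


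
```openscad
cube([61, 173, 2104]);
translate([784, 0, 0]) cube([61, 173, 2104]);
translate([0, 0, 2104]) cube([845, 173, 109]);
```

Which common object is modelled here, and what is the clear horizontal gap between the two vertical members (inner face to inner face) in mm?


A door frame. The clear opening width is 723 mm.

Two 2104 mm tall posts with a header on top — a door frame. The left jamb is 61 mm wide at x = 0; the right jamb starts at x = 784. The clear opening is 784 − 61 = 723 mm.


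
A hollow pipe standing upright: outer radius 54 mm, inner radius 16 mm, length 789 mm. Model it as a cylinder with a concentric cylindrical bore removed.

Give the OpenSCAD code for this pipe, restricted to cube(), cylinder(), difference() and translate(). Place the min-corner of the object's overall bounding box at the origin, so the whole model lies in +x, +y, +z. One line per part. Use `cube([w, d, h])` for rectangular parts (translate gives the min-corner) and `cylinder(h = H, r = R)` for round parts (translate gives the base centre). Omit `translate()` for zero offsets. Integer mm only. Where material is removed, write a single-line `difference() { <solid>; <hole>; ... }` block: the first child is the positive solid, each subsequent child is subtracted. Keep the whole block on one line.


difference() { translate([54, 54, 0]) cylinder(h = 789, r = 54); translate([54, 54, 0]) cylinder(h = 789, r = 16); }


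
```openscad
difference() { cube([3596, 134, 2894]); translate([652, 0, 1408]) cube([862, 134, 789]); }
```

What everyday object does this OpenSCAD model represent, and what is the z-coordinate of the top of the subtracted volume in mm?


A wall with a window opening. The window head height is 2197 mm.

A wall with a rectangular opening subtracted — a window. Sill at z = 1408, opening 789 mm tall, so the head is at 1408 + 789 = 2197 mm.


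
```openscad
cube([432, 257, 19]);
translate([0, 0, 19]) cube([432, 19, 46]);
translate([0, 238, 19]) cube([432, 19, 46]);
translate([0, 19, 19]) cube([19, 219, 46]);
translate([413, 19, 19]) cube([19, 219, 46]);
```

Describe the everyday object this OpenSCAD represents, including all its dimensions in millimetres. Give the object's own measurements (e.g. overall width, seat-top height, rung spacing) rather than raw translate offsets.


An open-topped rectangular box: outside dimensions 432×257×65 mm, with a uniform wall and base thickness of 19 mm. The base is a full 432×257 slab on the floor; four walls sit on top of the base. The front and back walls (the −y and +y sides) span the full width; the two side walls fit between them.


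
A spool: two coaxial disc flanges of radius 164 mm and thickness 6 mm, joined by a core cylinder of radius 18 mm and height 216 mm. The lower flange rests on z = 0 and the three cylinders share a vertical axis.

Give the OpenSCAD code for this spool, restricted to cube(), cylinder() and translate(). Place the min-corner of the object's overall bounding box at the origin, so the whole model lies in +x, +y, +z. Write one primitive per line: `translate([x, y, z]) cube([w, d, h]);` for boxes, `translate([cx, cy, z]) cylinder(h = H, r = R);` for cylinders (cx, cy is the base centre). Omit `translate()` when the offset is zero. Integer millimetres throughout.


translate([164, 164, 0]) cylinder(h = 6, r = 164);
translate([164, 164, 6]) cylinder(h = 216, r = 18);
translate([164, 164, 222]) cylinder(h = 6, r = 164);


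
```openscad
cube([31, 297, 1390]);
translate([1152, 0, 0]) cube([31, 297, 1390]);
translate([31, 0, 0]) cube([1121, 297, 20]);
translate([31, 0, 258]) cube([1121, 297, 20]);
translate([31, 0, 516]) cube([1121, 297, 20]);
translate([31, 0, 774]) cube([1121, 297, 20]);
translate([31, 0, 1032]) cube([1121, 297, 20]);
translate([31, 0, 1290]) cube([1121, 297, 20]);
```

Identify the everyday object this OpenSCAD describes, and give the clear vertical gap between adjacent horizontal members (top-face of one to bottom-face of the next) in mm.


A bookshelf. The clear shelf gap is 238 mm.

Two tall side panels with 6 horizontal boards between them — a bookshelf. The first two shelf undersides are at z = 0 and z = 258; with shelf thickness 20, the clear gap is 258 − 0 − 20 = 238 mm.


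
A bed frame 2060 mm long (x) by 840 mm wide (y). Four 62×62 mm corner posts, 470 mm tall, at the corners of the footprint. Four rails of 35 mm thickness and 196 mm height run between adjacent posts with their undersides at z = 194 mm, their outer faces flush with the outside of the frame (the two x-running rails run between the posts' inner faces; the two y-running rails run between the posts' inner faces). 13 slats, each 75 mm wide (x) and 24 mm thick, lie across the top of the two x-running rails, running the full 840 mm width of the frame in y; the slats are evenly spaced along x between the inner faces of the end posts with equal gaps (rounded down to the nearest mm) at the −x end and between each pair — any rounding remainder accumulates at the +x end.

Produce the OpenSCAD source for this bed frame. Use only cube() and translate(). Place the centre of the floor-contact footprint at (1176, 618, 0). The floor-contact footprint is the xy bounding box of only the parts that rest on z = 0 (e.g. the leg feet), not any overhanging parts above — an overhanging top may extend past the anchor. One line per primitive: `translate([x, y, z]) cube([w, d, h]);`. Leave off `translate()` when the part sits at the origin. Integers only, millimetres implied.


translate([146, 198, 0]) cube([62, 62, 470]);
translate([146, 976, 0]) cube([62, 62, 470]);
translate([2144, 198, 0]) cube([62, 62, 470]);
translate([2144, 976, 0]) cube([62, 62, 470]);
translate([208, 198, 194]) cube([1936, 35, 196]);
translate([208, 1003, 194]) cube([1936, 35, 196]);
translate([146, 260, 194]) cube([35, 716, 196]);
translate([2171, 260, 194]) cube([35, 716, 196]);
translate([276, 198, 390]) cube([75, 840, 24]);
translate([419, 198, 390]) cube([75, 840, 24]);
translate([562, 198, 390]) cube([75, 840, 24]);
translate([705, 198, 390]) cube([75, 840, 24]);
translate([848, 198, 390]) cube([75, 840, 24]);
translate([991, 198, 390]) cube([75, 840, 24]);
translate([1134, 198, 390]) cube([75, 840, 24]);
translate([1277, 198, 390]) cube([75, 840, 24]);
translate([1420, 198, 390]) cube([75, 840, 24]);
translate([1563, 198, 390]) cube([75, 840, 24]);
translate([1706, 198, 390]) cube([75, 840, 24]);
translate([1849, 198, 390]) cube([75, 840, 24]);
translate([1992, 198, 390]) cube([75, 840, 24]);


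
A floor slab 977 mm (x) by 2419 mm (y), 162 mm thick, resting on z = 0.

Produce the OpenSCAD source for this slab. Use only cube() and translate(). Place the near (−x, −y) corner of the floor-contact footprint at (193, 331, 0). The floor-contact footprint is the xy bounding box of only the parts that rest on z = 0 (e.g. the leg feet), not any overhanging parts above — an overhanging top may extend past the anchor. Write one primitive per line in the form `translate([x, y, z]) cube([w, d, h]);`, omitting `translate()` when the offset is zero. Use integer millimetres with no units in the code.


translate([193, 331, 0]) cube([977, 2419, 162]);


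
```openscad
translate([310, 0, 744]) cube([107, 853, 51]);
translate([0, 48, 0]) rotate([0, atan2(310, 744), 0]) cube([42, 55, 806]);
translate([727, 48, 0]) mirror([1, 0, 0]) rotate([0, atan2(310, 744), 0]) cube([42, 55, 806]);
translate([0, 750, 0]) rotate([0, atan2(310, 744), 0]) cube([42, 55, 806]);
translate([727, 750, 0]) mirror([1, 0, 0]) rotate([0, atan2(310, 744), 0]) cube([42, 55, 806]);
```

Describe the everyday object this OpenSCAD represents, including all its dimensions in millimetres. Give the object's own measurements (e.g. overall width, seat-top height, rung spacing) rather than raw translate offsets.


A sawhorse. A 107×853×51 mm beam (x, y, z) sits on two A-frame leg pairs. Each pair is two raked legs of 42×55 mm section (55 mm along y) splaying symmetrically in x. Each leg rises 744 mm vertically over 310 mm of horizontal reach and is 806 mm long along its own axis. Every leg's outer bottom edge rests on the floor and its outer top edge meets a bottom edge of the beam — the left legs (tilting toward +x) meet the beam's −x bottom edge, the right legs (their mirror images, tilting toward −x) meet its +x bottom edge — so the leg tops tuck under the beam, the beam's underside is 744 mm above the floor, and the feet are 727 mm apart outside-to-outside with the beam centred between them. The two leg pairs are set in 48 mm from either end of the beam.


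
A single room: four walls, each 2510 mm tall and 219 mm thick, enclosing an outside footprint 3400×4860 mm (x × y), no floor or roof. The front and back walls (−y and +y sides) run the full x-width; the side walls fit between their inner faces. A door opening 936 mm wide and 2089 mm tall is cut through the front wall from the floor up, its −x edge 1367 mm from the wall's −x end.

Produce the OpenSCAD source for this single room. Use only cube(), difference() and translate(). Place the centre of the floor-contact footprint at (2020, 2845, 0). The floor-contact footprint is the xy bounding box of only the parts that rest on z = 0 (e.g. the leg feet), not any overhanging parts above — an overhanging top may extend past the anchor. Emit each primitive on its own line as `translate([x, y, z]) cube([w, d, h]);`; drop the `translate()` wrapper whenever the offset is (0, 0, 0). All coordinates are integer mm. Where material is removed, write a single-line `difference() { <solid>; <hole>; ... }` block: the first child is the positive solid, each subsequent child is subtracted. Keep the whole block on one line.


difference() { translate([320, 415, 0]) cube([3400, 219, 2510]); translate([1687, 415, 0]) cube([936, 219, 2089]); }
translate([320, 5056, 0]) cube([3400, 219, 2510]);
translate([320, 634, 0]) cube([219, 4422, 2510]);
translate([3501, 634, 0]) cube([219, 4422, 2510]);


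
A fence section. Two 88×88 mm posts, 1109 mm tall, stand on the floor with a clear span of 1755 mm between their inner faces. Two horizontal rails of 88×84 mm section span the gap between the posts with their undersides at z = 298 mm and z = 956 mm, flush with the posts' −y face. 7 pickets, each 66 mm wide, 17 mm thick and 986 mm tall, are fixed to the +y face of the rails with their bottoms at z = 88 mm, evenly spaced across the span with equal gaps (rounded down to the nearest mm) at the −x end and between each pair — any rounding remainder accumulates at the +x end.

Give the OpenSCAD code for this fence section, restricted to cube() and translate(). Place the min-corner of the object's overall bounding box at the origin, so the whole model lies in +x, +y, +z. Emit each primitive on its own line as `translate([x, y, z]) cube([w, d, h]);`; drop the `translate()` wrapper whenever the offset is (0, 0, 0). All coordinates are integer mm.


cube([88, 88, 1109]);
translate([1843, 0, 0]) cube([88, 88, 1109]);
translate([88, 0, 298]) cube([1755, 88, 84]);
translate([88, 0, 956]) cube([1755, 88, 84]);
translate([249, 88, 88]) cube([66, 17, 986]);
translate([476, 88, 88]) cube([66, 17, 986]);
translate([703, 88, 88]) cube([66, 17, 986]);
translate([930, 88, 88]) cube([66, 17, 986]);
translate([1157, 88, 88]) cube([66, 17, 986]);
translate([1384, 88, 88]) cube([66, 17, 986]);
translate([1611, 88, 88]) cube([66, 17, 986]);


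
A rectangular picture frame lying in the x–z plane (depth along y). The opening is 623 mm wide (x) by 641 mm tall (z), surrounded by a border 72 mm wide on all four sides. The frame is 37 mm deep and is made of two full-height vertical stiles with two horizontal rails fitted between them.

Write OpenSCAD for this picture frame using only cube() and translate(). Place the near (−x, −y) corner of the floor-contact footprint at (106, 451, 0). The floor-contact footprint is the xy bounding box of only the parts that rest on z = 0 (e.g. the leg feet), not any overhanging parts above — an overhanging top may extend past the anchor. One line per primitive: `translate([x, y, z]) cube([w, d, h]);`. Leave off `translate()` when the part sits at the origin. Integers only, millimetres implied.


translate([106, 451, 0]) cube([72, 37, 785]);
translate([801, 451, 0]) cube([72, 37, 785]);
translate([178, 451, 0]) cube([623, 37, 72]);
translate([178, 451, 713]) cube([623, 37, 72]);


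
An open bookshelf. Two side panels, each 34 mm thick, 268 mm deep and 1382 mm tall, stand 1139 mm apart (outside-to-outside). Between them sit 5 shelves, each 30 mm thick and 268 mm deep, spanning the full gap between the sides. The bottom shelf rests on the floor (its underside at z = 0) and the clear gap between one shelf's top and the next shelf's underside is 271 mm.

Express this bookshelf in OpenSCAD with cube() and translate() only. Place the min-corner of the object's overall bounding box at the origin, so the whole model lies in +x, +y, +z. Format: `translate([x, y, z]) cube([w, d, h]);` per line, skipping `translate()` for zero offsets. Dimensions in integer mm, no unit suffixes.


cube([34, 268, 1382]);
translate([1105, 0, 0]) cube([34, 268, 1382]);
translate([34, 0, 0]) cube([1071, 268, 30]);
translate([34, 0, 301]) cube([1071, 268, 30]);
translate([34, 0, 602]) cube([1071, 268, 30]);
translate([34, 0, 903]) cube([1071, 268, 30]);
translate([34, 0, 1204]) cube([1071, 268, 30]);


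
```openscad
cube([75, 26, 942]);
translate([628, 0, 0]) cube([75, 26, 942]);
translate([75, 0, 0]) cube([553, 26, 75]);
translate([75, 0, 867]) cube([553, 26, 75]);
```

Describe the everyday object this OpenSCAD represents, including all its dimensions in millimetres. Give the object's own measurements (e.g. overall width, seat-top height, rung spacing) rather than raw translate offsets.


A rectangular picture frame lying in the x–z plane (depth along y). The opening is 553 mm wide (x) by 792 mm tall (z), surrounded by a border 75 mm wide on all four sides. The frame is 26 mm deep and is made of two full-height vertical stiles with two horizontal rails fitted between them.


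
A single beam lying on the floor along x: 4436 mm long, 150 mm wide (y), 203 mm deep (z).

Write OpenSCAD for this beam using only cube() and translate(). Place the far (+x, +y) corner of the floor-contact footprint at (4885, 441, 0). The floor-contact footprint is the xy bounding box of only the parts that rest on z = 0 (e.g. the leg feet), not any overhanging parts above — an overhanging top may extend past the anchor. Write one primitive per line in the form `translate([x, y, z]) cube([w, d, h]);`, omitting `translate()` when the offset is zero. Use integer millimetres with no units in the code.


translate([449, 291, 0]) cube([4436, 150, 203]);


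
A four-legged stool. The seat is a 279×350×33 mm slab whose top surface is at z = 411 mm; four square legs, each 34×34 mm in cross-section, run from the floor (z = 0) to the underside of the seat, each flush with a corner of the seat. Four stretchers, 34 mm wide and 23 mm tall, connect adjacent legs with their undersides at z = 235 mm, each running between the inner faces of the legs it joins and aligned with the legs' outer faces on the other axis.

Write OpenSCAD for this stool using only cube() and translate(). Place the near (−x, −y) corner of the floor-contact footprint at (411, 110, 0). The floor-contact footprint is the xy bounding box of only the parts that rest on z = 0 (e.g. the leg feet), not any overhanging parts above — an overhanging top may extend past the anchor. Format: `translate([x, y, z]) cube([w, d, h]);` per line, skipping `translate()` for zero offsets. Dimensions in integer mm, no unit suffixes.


translate([411, 110, 378]) cube([279, 350, 33]);
translate([411, 110, 0]) cube([34, 34, 378]);
translate([656, 110, 0]) cube([34, 34, 378]);
translate([411, 426, 0]) cube([34, 34, 378]);
translate([656, 426, 0]) cube([34, 34, 378]);
translate([445, 110, 235]) cube([211, 34, 23]);
translate([445, 426, 235]) cube([211, 34, 23]);
translate([411, 144, 235]) cube([34, 282, 23]);
translate([656, 144, 235]) cube([34, 282, 23]);


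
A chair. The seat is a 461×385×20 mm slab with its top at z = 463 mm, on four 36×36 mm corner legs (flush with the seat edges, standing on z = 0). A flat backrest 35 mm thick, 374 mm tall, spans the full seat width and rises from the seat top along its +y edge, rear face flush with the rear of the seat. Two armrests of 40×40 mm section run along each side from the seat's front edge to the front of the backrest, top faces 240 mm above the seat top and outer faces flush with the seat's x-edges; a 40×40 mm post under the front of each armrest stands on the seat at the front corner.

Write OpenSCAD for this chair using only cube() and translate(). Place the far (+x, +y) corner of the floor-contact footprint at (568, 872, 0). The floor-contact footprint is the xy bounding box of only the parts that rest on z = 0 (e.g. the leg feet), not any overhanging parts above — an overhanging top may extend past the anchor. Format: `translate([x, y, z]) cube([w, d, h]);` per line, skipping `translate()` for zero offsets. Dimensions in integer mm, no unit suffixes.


translate([107, 487, 443]) cube([461, 385, 20]);
translate([107, 487, 0]) cube([36, 36, 443]);
translate([532, 487, 0]) cube([36, 36, 443]);
translate([107, 836, 0]) cube([36, 36, 443]);
translate([532, 836, 0]) cube([36, 36, 443]);
translate([107, 837, 463]) cube([461, 35, 374]);
translate([107, 487, 663]) cube([40, 350, 40]);
translate([528, 487, 663]) cube([40, 350, 40]);
translate([107, 487, 463]) cube([40, 40, 200]);
translate([528, 487, 463]) cube([40, 40, 200]);


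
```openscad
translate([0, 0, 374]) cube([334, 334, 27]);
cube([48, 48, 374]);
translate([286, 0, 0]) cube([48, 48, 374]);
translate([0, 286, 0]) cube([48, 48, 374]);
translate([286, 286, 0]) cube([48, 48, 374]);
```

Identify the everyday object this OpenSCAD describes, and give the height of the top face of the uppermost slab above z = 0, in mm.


A stool. The seat height is 401 mm.

A 334×334×27 slab at z = 374 on four corner posts — a stool. The seat top is 374 + 27 = 401 mm.


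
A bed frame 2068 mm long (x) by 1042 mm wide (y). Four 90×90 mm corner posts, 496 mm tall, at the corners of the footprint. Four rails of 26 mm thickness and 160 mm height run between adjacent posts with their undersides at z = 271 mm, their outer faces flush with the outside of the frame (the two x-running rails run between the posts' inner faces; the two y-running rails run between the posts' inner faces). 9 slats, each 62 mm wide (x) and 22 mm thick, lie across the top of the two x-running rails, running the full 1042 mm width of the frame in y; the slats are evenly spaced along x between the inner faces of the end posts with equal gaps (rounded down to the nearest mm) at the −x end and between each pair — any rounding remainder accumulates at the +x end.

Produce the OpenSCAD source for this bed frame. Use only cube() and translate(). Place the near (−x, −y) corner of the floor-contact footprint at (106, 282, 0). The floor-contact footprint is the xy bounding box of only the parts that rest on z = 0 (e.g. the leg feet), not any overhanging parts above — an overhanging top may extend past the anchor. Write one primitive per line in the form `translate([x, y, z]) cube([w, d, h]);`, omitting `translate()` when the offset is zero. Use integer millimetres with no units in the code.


// slat z = rail_z + rail_h = 271 + 160 = 431
// slat gap = ⌊(1888 − 9·62) / 10⌋ = 133
translate([106, 282, 0]) cube([90, 90, 496]);
translate([106, 1234, 0]) cube([90, 90, 496]);
translate([2084, 282, 0]) cube([90, 90, 496]);
translate([2084, 1234, 0]) cube([90, 90, 496]);
translate([196, 282, 271]) cube([1888, 26, 160]);
translate([196, 1298, 271]) cube([1888, 26, 160]);
translate([106, 372, 271]) cube([26, 862, 160]);
translate([2148, 372, 271]) cube([26, 862, 160]);
translate([329, 282, 431]) cube([62, 1042, 22]);
translate([524, 282, 431]) cube([62, 1042, 22]);
translate([719, 282, 431]) cube([62, 1042, 22]);
translate([914, 282, 431]) cube([62, 1042, 22]);
translate([1109, 282, 431]) cube([62, 1042, 22]);
translate([1304, 282, 431]) cube([62, 1042, 22]);
translate([1499, 282, 431]) cube([62, 1042, 22]);
translate([1694, 282, 431]) cube([62, 1042, 22]);
translate([1889, 282, 431]) cube([62, 1042, 22]);


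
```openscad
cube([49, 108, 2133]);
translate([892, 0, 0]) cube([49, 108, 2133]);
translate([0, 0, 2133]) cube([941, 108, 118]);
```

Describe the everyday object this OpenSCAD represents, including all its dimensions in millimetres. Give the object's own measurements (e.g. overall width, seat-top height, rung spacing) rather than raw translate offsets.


A door frame. The clear opening is 843 mm wide and 2133 mm high. Two 49 mm wide jambs, 108 mm deep, stand either side of the opening from the floor to the top of the opening. A 118 mm thick head sits across the top of both jambs, spanning the full outside width of the frame.


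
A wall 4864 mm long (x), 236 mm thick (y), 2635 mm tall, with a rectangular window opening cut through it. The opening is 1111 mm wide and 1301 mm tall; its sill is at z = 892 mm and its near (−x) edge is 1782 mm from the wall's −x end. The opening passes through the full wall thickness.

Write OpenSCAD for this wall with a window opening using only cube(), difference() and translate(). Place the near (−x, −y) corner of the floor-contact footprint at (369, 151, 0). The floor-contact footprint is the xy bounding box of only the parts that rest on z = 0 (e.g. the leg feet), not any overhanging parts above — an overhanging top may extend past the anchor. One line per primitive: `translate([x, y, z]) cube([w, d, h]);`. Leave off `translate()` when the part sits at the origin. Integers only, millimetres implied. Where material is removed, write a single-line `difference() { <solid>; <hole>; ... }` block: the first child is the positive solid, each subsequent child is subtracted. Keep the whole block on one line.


difference() { translate([369, 151, 0]) cube([4864, 236, 2635]); translate([2151, 151, 892]) cube([1111, 236, 1301]); }


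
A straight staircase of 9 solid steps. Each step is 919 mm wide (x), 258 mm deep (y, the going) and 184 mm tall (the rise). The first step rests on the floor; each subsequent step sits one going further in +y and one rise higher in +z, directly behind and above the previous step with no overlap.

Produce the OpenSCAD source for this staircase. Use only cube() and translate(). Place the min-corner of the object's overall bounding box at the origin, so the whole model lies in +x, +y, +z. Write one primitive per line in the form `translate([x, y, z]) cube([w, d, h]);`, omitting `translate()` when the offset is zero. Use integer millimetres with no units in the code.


cube([919, 258, 184]);
translate([0, 258, 184]) cube([919, 258, 184]);
translate([0, 516, 368]) cube([919, 258, 184]);
translate([0, 774, 552]) cube([919, 258, 184]);
translate([0, 1032, 736]) cube([919, 258, 184]);
translate([0, 1290, 920]) cube([919, 258, 184]);
translate([0, 1548, 1104]) cube([919, 258, 184]);
translate([0, 1806, 1288]) cube([919, 258, 184]);
translate([0, 2064, 1472]) cube([919, 258, 184]);


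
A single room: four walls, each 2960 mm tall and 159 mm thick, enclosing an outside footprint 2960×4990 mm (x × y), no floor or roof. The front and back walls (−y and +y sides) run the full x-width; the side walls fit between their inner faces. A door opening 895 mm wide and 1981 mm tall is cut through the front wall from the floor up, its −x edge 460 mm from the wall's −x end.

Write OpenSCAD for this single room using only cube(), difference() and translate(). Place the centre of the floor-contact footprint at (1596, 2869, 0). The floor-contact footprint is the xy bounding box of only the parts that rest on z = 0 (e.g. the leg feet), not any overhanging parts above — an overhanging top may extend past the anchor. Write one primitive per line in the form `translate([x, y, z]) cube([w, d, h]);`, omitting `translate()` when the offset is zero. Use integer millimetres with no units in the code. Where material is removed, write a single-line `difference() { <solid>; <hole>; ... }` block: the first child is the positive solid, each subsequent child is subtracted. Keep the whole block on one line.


difference() { translate([116, 374, 0]) cube([2960, 159, 2960]); translate([576, 374, 0]) cube([895, 159, 1981]); }
translate([116, 5205, 0]) cube([2960, 159, 2960]);
translate([116, 533, 0]) cube([159, 4672, 2960]);
translate([2917, 533, 0]) cube([159, 4672, 2960]);


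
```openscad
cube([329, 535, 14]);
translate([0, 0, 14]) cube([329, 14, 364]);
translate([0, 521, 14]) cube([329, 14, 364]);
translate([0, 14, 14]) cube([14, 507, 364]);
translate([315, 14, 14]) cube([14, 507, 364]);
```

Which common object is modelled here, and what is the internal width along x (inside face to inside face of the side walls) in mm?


An open box. The internal width is 301 mm.

A 329×535 base slab with four walls standing on it — an open box. The base is 329 mm wide and the walls are 14 mm thick, so the internal width is 329 − 2 × 14 = 301 mm.
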